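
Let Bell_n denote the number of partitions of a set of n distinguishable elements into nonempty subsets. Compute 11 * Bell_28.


Bell_28 can be computed from the Bell triangle or from Dobinski's identity Bell_n = (1/e) * sum_{k>=0} k^n / k!.
Computing Bell_28 = 6160539404599934652455.
Then 11 * 6160539404599934652455 = 67765933450599281177005.

67765933450599281177005


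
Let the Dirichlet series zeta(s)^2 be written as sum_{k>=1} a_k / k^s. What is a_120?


The Dirichlet convolution of the constant function 1 with itself gives (1 * 1)(k) = sum_{d | k} 1 = d(k), the number of positive divisors of k.
Since zeta(s) = sum_{k>=1} 1/k^s, we have zeta(s)^2 = sum_{k>=1} d(k)/k^s, so a_k = d(k).
For k = 120: the divisors are 1, 2, 3, 4, 5, 6, 8, 10, 12, 15, 20, 24, 30, 40, 60, 120.
Count = 16.

16


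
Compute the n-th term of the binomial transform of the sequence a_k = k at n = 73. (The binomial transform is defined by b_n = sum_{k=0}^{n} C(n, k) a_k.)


With a_k = k, b_n = sum_{k=0}^{n} C(n, k) k. Using k * C(n, k) = n * C(n-1, k-1) gives b_n = n * sum_{k>=1} C(n-1, k-1) = n * 2^(n-1).
For n = 73: 73 * 2^72 = 73 * 4722366482869645213696 = 344732753249484100599808.

344732753249484100599808


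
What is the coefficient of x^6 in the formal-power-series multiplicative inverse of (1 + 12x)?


The inverse is 1/(1 + 12x). Apply the geometric identity 1/(1 - y) = sum_{k>=0} y^k with y = -12x:
1/(1 + 12x) = sum_{k>=0} (-12)^k x^k.
So the coefficient of x^6 is (-12)^6 = 2985984.

2985984


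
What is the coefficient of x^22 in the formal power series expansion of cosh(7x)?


The Maclaurin series is cosh(t) = sum_{m>=0} t^(2m) / (2m)!, so substituting t = 7x, only even powers of x are nonzero, with coefficient of x^(2m) equal to 7^(2m) / (2m)!.
For x^22 the coefficient is 7^22/22! = 3909821048582988049/1124000727777607680000 = 11398895185373143/3276970051829760000.

11398895185373143/3276970051829760000


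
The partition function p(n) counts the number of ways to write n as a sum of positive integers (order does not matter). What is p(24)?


Using the generating function prod_{k>=1} 1/(1-x^k), we compute p(24).
By dynamic programming over parts 1 through 24:
p(24) = 1575

1575


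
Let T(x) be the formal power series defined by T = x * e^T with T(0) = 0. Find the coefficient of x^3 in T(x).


Apply the Lagrange inversion formula: if T = x * phi(T) with phi(t) = e^t, then
[x^n] T = (1/n) [t^(n-1)] phi(t)^n = (1/n) [t^(n-1)] e^(n t) = (1/n) * n^(n-1) / (n-1)! = n^(n-1) / n!.
When c = 1 this is the Cayley count of rooted labeled trees on n vertices, divided by n!.
For n = 3: 3^2 / 3! = 9/6 = 3/2.

3/2


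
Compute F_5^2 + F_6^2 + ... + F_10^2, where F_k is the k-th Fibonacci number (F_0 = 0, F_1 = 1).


There is a standard identity sum_{k=0}^{N} F_k^2 = F_N * F_{N+1} (proved inductively from the telescoping relation F_k^2 = F_k F_{k+1} - F_{k-1} F_k). Then
sum_{k=5}^{10} F_k^2 = F_10 F_11 - F_4 F_5.
Computing: F_10 = 55, F_11 = 89, F_4 = 3, F_5 = 5.
Sum = 55 * 89 - 3 * 5 = 4880.

4880


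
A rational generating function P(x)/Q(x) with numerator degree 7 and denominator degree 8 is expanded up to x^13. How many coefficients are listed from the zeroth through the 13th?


Expanding up to x^13 gives the coefficients for x^0, x^1, ..., x^13.
That is 13 + 1 = 14 coefficients in total.

14


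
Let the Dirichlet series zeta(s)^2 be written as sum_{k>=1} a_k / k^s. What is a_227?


The Dirichlet convolution of the constant function 1 with itself gives (1 * 1)(k) = sum_{d | k} 1 = d(k), the number of positive divisors of k.
Since zeta(s) = sum_{k>=1} 1/k^s, we have zeta(s)^2 = sum_{k>=1} d(k)/k^s, so a_k = d(k).
For k = 227: the divisors are 1, 227.
Count = 2.

2


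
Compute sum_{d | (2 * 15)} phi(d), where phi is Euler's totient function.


First, 2 * 15 = 30. One classical identity is sum_{d | n} phi(d) = n (each k in [1, n] has a unique gcd with n, and among the k's with gcd(k, n) = n/d there are phi(d) of them). So the sum equals 30. We also verify directly:
Divisors of 30: 1, 2, 3, 5, 6, 10, 15, 30.
phi values: 1, 1, 2, 4, 2, 4, 8, 8.
Sum = 30.

30


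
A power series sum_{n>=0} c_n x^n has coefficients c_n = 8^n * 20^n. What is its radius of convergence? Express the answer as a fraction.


By the root test (Cauchy-Hadamard), the radius is R = 1 / limsup_n |c_n|^(1/n).
Here |c_n|^(1/n) = (8^n * 20^n)^(1/n) = 8 * 20 = 160 for all n.
So R = 1/160 = 1/160.

1/160


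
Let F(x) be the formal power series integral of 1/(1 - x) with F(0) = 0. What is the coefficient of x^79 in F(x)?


1/(1 - x) = sum_{k>=0} x^k. Integrating termwise and using F(0) = 0 gives
F(x) = sum_{k>=0} x^(k+1) / (k+1) = sum_{m>=1} x^m / m = -ln(1 - x).
So the coefficient of x^79 is 1/79 = 1/79.

1/79


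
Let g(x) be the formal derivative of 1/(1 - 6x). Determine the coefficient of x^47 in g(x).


Differentiate termwise: d/dx sum_{k>=0} 6^k x^k = sum_{k>=1} k 6^k x^(k-1) = sum_{j>=0} (j+1) 6^(j+1) x^j.
Equivalently, d/dx [1/(1 - 6x)] = 6/(1 - 6x)^2.
For j = 47: 48 * 6^48 = 48 * 22452257707354557240087211123792674816 = 1077708369953018747524186133942048391168.

1077708369953018747524186133942048391168


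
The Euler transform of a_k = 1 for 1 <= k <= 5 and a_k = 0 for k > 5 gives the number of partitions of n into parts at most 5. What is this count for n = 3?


Partitions of 3 into parts at most 5:
Using generating function (1-x)^(-1)(1-x^2)^(-1)...(1-x^5)^(-1),
the coefficient of x^3 = 3

3


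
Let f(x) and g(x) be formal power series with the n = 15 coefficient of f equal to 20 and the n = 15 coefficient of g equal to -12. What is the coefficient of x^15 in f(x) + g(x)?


Addition of formal power series is termwise.
The coefficient of x^15 in f + g = 20 + -12
= 8

8


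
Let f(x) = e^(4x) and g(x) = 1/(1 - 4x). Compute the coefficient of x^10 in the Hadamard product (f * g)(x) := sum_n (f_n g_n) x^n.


Expanding: f_k = 4^k/k! (from e^(4x)) and g_k = 4^k (from 1/(1 - 4x)). So the Hadamard coefficient (f * g)_k = 4^k 4^k / k! = (16)^k / k!.
For k = 10: 16^10/10! = 1099511627776/3628800 = 4294967296/14175.

4294967296/14175


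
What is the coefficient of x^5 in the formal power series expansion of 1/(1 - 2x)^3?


The general identity 1/(1 - c x)^r = sum_{k>=0} c^k C(k + r - 1, r - 1) x^k follows by substituting y = c x into 1/(1 - y)^r = sum_{k>=0} C(k + r - 1, r - 1) y^k.
For c = 2, r = 3, k = 5:
2^5 * C(7, 2) = 32 * 21 = 672.

672


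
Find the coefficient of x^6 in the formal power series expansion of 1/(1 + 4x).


Write 1/(1 + c x) = 1/(1 - (-c) x) and apply the geometric-series identity
1/(1 - y) = sum_{k>=0} y^k to get 1/(1 + c x) = sum_{k>=0} (-c)^k x^k.
So the coefficient of x^k is (-c)^k = (-1)^k * c^k.
Here c = 4 and k = 6:
(-4)^6 = 1 * 4096 = 4096

4096


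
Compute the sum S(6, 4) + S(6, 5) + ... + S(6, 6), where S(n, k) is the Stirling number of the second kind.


By definition, S(n, k) counts partitions of an n-set into exactly k nonempty blocks.
Computing row n = 6 for k = 4..6:
S(6, k): 65, 15, 1
Sum = 81.

81


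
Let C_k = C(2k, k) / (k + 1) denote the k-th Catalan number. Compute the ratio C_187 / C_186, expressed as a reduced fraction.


Using C_k = (2k)! / (k! (k+1)!), the ratio C_{k+1}/C_k simplifies to
C_{k+1}/C_k = [(2k+2)! / ((k+1)! (k+2)!)] * [k! (k+1)! / (2k)!]
 = (2k+2)(2k+1) / ((k+1)(k+2)) = 2(2k+1) / (k+2).
For k = 186: 2(2*186 + 1) / (186 + 2) = 746/188 = 373/94.

373/94


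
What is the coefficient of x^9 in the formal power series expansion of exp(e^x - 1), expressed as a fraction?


exp(e^x - 1) is the exponential generating function for the Bell numbers Bell_k: exp(e^x - 1) = sum_{k>=0} Bell_k x^k / k!.
So the coefficient of x^9 in exp(e^x - 1) is Bell_9 / 9!.
Computing: Bell_9 = 21147 and 9! = 362880, giving
21147/362880 = 1007/17280.

1007/17280


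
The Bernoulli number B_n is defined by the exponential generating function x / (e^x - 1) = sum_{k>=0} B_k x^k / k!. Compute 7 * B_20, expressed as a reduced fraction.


Bernoulli numbers can also be computed recursively via B_0 = 1 and sum_{j=0}^{m} C(m+1, j) B_j = 0 for m >= 1. Odd-index Bernoulli numbers vanish for k >= 3.
Computing B_20 = -174611/330, so 7 * B_20 = 7 * -174611/330 = -1222277/330.

-1222277/330


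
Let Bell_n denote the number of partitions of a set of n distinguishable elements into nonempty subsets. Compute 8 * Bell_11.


Bell_11 can be computed from the Bell triangle or from Dobinski's identity Bell_n = (1/e) * sum_{k>=0} k^n / k!.
Computing Bell_11 = 678570.
Then 8 * 678570 = 5428560.

5428560


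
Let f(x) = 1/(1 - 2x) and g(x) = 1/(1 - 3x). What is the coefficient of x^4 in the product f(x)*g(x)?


The coefficient of x^n in f*g is the Cauchy product: sum_{k=0}^{n} a^k * b^(n-k).
With a=2, b=3, n=4:
sum_{k=0}^{4} 2^k * 3^(4-k)
= 211

211


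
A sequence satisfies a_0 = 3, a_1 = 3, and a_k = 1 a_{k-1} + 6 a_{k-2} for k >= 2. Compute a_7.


The characteristic equation is t^2 - 1 t - 6 = 0, with roots r_1 = 3 and r_2 = -2 (so c_1 = r_1 + r_2, c_2 = -r_1 r_2 as required).
One can use the closed form a_n = A r_1^n + B r_2^n, but direct iteration is more reliable:
a_0 = 3, a_1 = 3, a_2 = 21, a_3 = 39, a_4 = 165, a_5 = 399, a_6 = 1389, a_7 = 3783.
So a_7 = 3783.

3783


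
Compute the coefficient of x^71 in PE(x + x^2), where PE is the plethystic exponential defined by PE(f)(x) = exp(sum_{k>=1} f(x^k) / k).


With f(x) = x + x^2, the exponent is sum_{k>=1} (x^k + x^(2k)) / k = -ln(1 - x) - ln(1 - x^2). Exponentiating:
PE(x + x^2) = 1 / ((1 - x)(1 - x^2)).
This is the generating function for partitions of n into parts of size 1 or 2. The number of 2's can be any j in 0..35, and the rest are 1's, so
[x^71] = floor(71/2) + 1 = 36.

36


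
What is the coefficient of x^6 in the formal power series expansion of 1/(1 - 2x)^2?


The general identity 1/(1 - c x)^r = sum_{k>=0} c^k C(k + r - 1, r - 1) x^k follows by substituting y = c x into 1/(1 - y)^r = sum_{k>=0} C(k + r - 1, r - 1) y^k.
For c = 2, r = 2, k = 6:
2^6 * C(7, 1) = 64 * 7 = 448.

448


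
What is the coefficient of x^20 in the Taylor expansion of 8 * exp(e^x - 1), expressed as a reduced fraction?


exp(e^x - 1) = sum_{k>=0} Bell_k x^k / k!, where Bell_k is the k-th Bell number.
So the coefficient of x^20 is 8 * Bell_20 / 20!.
Computing: Bell_20 = 51724158235372 and 20! = 2432902008176640000, giving
8 * 51724158235372/2432902008176640000 = 263898766507/1551595668480000.

263898766507/1551595668480000


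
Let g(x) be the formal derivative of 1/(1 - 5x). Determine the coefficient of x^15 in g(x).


Differentiate termwise: d/dx sum_{k>=0} 5^k x^k = sum_{k>=1} k 5^k x^(k-1) = sum_{j>=0} (j+1) 5^(j+1) x^j.
Equivalently, d/dx [1/(1 - 5x)] = 5/(1 - 5x)^2.
For j = 15: 16 * 5^16 = 16 * 152587890625 = 2441406250000.

2441406250000


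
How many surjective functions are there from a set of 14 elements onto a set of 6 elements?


By inclusion-exclusion on which target elements are missed, the number of surjections from an n-set onto a k-set is
surj(n, k) = sum_{j=0}^{k} (-1)^j C(k, j) (k - j)^n.
Equivalently surj(n, k) = k! * S(n, k), where S(n, k) is the Stirling number of the second kind.
For n = 14, k = 6:
S(14, 6) = 63436373, so
surj = 6! * 63436373 = 720 * 63436373 = 45674188560.

45674188560


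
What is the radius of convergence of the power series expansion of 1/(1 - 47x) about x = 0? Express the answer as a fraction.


Expanding 1/(1 - 47x) = sum_{k>=0} 47^k x^k, the series converges when |47x| < 1, i.e., |x| < 1/47.
So the radius of convergence is 1/47 = 1/47.

1/47


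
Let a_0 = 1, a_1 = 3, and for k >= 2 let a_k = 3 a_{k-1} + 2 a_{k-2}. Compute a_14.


Iterating the recurrence forward:
a_0 = 1
a_1 = 3
a_2 = 3*3 + 2*1 = 11
a_3 = 3*11 + 2*3 = 39
a_4 = 3*39 + 2*11 = 139
a_5 = 3*139 + 2*39 = 495
a_6 = 3*495 + 2*139 = 1763
a_7 = 3*1763 + 2*495 = 6279
a_8 = 3*6279 + 2*1763 = 22363
a_9 = 3*22363 + 2*6279 = 79647
a_10 = 3*79647 + 2*22363 = 283667
a_11 = 3*283667 + 2*79647 = 1010295
a_12 = 3*1010295 + 2*283667 = 3598219
a_13 = 3*3598219 + 2*1010295 = 12815247
a_14 = 3*12815247 + 2*3598219 = 45642179
So a_14 = 45642179.

45642179


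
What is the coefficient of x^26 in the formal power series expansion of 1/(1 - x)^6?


The negative binomial / multiset identity is
1/(1 - x)^r = sum_{k>=0} C(k + r - 1, r - 1) x^k.
Here r = 6 and k = 26, so the coefficient is
C(26 + 5, 5) = C(31, 5)
= 169911

169911


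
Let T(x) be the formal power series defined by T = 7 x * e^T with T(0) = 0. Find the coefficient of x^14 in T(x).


Apply the Lagrange inversion formula: if T = 7 x * phi(T) with phi(t) = e^t, then
[x^n] T = 7^n * (1/n) [t^(n-1)] phi(t)^n = 7^n * (1/n) [t^(n-1)] e^(n t) = 7^n * (1/n) * n^(n-1) / (n-1)! = 7^n * n^(n-1) / n!.
When c = 1 this is the Cayley count of rooted labeled trees on n vertices, divided by n!.
For n = 14: 7^14 * 14^13 / 14! = 678223072849 * 793714773254144/87178291200 = 5364274478655859603228/868725.

5364274478655859603228/868725


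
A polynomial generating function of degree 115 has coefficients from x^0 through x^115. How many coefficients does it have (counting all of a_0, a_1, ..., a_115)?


A polynomial of degree 115 takes the form a_0 + a_1 x + ... + a_115 x^115.
The number of coefficients is 115 + 1 = 116.

116


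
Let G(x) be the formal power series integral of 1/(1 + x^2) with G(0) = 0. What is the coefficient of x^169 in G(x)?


1/(1 + x^2) = sum_{j>=0} (-1)^j x^(2j). Integrating termwise with G(0) = 0:
G(x) = sum_{j>=0} (-1)^j x^(2j+1) / (2j+1) = arctan(x).
Only odd powers are nonzero. For x^169 write 169 = 2*84 + 1, giving
(-1)^84 / 169 = 1/169 = 1/169.

1/169


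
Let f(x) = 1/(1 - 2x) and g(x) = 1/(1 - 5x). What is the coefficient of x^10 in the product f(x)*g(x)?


The coefficient of x^n in f*g is the Cauchy product: sum_{k=0}^{n} a^k * b^(n-k).
With a=2, b=5, n=10:
sum_{k=0}^{10} 2^k * 5^(10-k)
= 16275359

16275359


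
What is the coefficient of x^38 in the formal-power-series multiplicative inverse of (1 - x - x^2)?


Let the inverse be f(x) = sum_{k>=0} a_k x^k. From f(x) * (1 - x - x^2) = 1 and matching coefficients:
 x^0: a_0 = 1.
 x^1: a_1 - a_0 = 0, so a_1 = 1.
 x^k (k >= 2): a_k - a_{k-1} - a_{k-2} = 0, i.e. a_k = a_{k-1} + a_{k-2}.
This is the Fibonacci-type recurrence shifted so that a_0 = a_1 = 1.
Iterating: a_0=1, a_1=1, a_2=2, a_3=3, a_4=5, a_5=8, a_6=13, a_7=21, a_8=34, a_9=55, ...
a_38 = 63245986.

63245986


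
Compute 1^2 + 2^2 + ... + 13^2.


This power sum has a closed form given by Faulhaber's formula
sum_{k=1}^{m} k^p = (1 / (p + 1)) * sum_{j=0}^{p} C(p + 1, j) B_j m^(p + 1 - j),
but for small m direct computation is fastest:
1 + 4 + 9 + 16 + 25 + 36 + 49 + 64 + 81 + 100 + 121 + 144 + 169 = 819.

819


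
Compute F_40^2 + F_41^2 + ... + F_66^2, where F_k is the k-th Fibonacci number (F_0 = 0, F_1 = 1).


There is a standard identity sum_{k=0}^{N} F_k^2 = F_N * F_{N+1} (proved inductively from the telescoping relation F_k^2 = F_k F_{k+1} - F_{k-1} F_k). Then
sum_{k=40}^{66} F_k^2 = F_66 F_67 - F_39 F_40.
Computing: F_66 = 27777890035288, F_67 = 44945570212853, F_39 = 63245986, F_40 = 102334155.
Sum = 27777890035288 * 44945570212853 - 63245986 * 102334155 = 1248493106939474277306704834.

1248493106939474277306704834


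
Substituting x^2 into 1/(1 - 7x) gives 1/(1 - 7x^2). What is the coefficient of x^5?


Since 1/(1 - 7x^2) only has even powers of x,
the coefficient of x^5 (odd) is 0.

0


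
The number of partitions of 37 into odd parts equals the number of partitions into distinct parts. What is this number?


Computing partitions of 37 into odd parts (1, 3, 5, ...):
Using the generating function prod_{k>=0} 1/(1-x^(2k+1)),
the count is 760

760


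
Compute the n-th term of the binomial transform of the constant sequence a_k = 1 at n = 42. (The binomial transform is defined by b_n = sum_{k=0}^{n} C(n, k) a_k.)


With a_k = 1 for all k, b_n = sum_{k=0}^{n} C(n, k) = 2^n by the binomial theorem.
For n = 42: 2^42 = 4398046511104.

4398046511104


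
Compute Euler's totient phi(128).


phi(n) counts integers in [1, n] coprime to n. Using the multiplicative formula phi(n) = n * prod_{p | n} (1 - 1/p):
128 = 2^7, so
phi(128) = 128 * (1 - 1/2) = 64.

64


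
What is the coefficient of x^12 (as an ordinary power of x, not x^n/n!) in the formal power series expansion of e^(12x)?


The exponential series is e^y = sum_{k>=0} y^k / k!. Substituting y = 12x gives
e^(12x) = sum_{k>=0} 12^k x^k / k!.
So the coefficient of x^n is a^n/n! with a = 12, n = 12:
12^12 / 12! = 8916100448256/479001600 = 35831808/1925

35831808/1925


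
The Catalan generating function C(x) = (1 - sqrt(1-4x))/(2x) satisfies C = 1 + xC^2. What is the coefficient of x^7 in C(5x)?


Substituting x -> 5x scales the n-th coefficient by 5^n, so [x^7] C(5x) = 5^7 * C_7.
C_7 = C(2*7, 7)/(8) = 3432/8 = 429.
So 5^7 * 429 = 78125 * 429 = 33515625.

33515625


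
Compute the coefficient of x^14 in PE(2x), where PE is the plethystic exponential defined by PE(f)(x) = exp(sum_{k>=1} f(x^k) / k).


With f(x) = 2x, the exponent is sum_{k>=1} 2 x^k / k = 2 * (-ln(1 - x)). Exponentiating:
PE(2x) = exp(-2 ln(1 - x)) = 1/(1 - x)^2.
By the negative binomial expansion, [x^n] 1/(1 - x)^2 = C(n + 1, 1).
For n = 14: C(15, 1) = 15.

15


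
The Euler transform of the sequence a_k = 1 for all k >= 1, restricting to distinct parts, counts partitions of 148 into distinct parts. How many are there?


Partitions of 148 into distinct parts can be computed via generating function.
Product (1+x)(1+x^2)(1+x^3)...
The coefficient of x^148 = 16893952

16893952


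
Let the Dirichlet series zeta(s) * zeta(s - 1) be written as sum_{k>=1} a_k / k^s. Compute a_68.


Convolution gives a_k = sum_{d | k} d * 1 = sum_{d | k} d = sigma(k), the sum of positive divisors of k.
For k = 68, the divisors are 1, 2, 4, 17, 34, 68, so
sigma(68) = 1 + 2 + 4 + 17 + 34 + 68 = 126.

126


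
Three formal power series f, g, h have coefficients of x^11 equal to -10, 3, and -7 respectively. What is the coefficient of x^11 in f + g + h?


Series addition is componentwise:
-10 + 3 + -7
= -14

-14


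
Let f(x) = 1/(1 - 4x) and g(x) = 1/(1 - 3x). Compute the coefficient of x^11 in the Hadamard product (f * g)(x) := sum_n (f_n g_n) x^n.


f has coefficients f_k = 4^k and g has coefficients g_k = 3^k, so the Hadamard product has coefficient (f*g)_k = 4^k * 3^k = 12^k.
For k = 11: 12^11 = 743008370688.

743008370688


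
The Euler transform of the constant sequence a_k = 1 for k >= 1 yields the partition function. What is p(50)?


The Euler transform converts the sequence a_k = 1 into the number of integer partitions.
Using the recurrence or dynamic programming:
p(50) = 204226

204226


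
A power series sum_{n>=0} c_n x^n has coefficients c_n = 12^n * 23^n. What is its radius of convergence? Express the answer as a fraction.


By the root test (Cauchy-Hadamard), the radius is R = 1 / limsup_n |c_n|^(1/n).
Here |c_n|^(1/n) = (12^n * 23^n)^(1/n) = 12 * 23 = 276 for all n.
So R = 1/276 = 1/276.

1/276


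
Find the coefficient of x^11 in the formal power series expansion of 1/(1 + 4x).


Write 1/(1 + c x) = 1/(1 - (-c) x) and apply the geometric-series identity
1/(1 - y) = sum_{k>=0} y^k to get 1/(1 + c x) = sum_{k>=0} (-c)^k x^k.
So the coefficient of x^k is (-c)^k = (-1)^k * c^k.
Here c = 4 and k = 11:
(-4)^11 = -1 * 4194304 = -4194304

-4194304


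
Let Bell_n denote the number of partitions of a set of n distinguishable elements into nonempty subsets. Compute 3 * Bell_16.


Bell_16 can be computed from the Bell triangle or from Dobinski's identity Bell_n = (1/e) * sum_{k>=0} k^n / k!.
Computing Bell_16 = 10480142147.
Then 3 * 10480142147 = 31440426441.

31440426441


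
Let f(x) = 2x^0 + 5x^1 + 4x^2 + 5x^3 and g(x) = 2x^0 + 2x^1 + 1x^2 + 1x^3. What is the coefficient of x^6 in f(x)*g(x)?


Cauchy product at x^6:
5*1
= 5

5


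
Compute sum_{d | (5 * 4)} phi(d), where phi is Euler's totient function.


First, 5 * 4 = 20. One classical identity is sum_{d | n} phi(d) = n (each k in [1, n] has a unique gcd with n, and among the k's with gcd(k, n) = n/d there are phi(d) of them). So the sum equals 20. We also verify directly:
Divisors of 20: 1, 2, 4, 5, 10, 20.
phi values: 1, 1, 2, 4, 4, 8.
Sum = 20.

20


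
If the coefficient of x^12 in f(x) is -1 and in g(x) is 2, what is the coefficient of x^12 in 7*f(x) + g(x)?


Scalar multiplication scales coefficients: 7 * -1 = -7.
Then add the g coefficient: -7 + 2
= -5

-5


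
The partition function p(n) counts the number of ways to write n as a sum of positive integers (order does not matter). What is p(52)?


Using the generating function prod_{k>=1} 1/(1-x^k), we compute p(52).
By dynamic programming over parts 1 through 52:
p(52) = 281589

281589


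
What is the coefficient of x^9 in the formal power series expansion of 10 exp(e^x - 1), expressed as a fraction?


exp(e^x - 1) is the exponential generating function for the Bell numbers Bell_k: exp(e^x - 1) = sum_{k>=0} Bell_k x^k / k!.
So the coefficient of x^9 in 10 exp(e^x - 1) is 10 Bell_9 / 9!.
Computing: Bell_9 = 21147 and 9! = 362880, giving
10 * 21147/362880 = 1007/1728.

1007/1728


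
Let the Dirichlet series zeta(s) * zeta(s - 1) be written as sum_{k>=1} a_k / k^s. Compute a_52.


Convolution gives a_k = sum_{d | k} d * 1 = sum_{d | k} d = sigma(k), the sum of positive divisors of k.
For k = 52, the divisors are 1, 2, 4, 13, 26, 52, so
sigma(52) = 1 + 2 + 4 + 13 + 26 + 52 = 98.

98


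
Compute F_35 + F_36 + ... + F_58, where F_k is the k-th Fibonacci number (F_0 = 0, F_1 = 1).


Use the identity sum_{k=0}^{N} F_k = F_{N+2} - 1 (which follows from F_{k+2} - F_{k+1} = F_k). Then
sum_{k=35}^{58} F_k = (F_{60} - 1) - (F_{36} - 1) = F_{60} - F_{36}.
Computing: F_{60} = 1548008755920, F_{36} = 14930352, so
Sum = 1548008755920 - 14930352 = 1547993825568.

1547993825568


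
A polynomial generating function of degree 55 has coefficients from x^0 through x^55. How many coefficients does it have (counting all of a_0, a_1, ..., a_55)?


A polynomial of degree 55 takes the form a_0 + a_1 x + ... + a_55 x^55.
The number of coefficients is 55 + 1 = 56.

56


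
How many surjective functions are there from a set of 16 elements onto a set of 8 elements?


By inclusion-exclusion on which target elements are missed, the number of surjections from an n-set onto a k-set is
surj(n, k) = sum_{j=0}^{k} (-1)^j C(k, j) (k - j)^n.
Equivalently surj(n, k) = k! * S(n, k), where S(n, k) is the Stirling number of the second kind.
For n = 16, k = 8:
S(16, 8) = 2141764053, so
surj = 8! * 2141764053 = 40320 * 2141764053 = 86355926616960.

86355926616960


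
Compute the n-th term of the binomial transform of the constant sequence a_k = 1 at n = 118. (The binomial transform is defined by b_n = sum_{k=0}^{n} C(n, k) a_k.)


With a_k = 1 for all k, b_n = sum_{k=0}^{n} C(n, k) = 2^n by the binomial theorem.
For n = 118: 2^118 = 332306998946228968225951765070086144.

332306998946228968225951765070086144


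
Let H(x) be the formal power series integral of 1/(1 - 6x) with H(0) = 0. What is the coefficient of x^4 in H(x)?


1/(1 - 6x) = sum_{k>=0} 6^k x^k. Integrating termwise with H(0) = 0:
H(x) = sum_{k>=0} 6^k x^(k+1) / (k+1) = sum_{m>=1} 6^(m-1) x^m / m.
For m = 4: 6^3/4 = 216/4 = 54.

54


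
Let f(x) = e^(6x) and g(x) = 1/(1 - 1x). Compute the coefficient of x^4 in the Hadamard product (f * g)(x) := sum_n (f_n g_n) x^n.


Expanding: f_k = 6^k/k! (from e^(6x)) and g_k = 1^k (from 1/(1 - 1x)). So the Hadamard coefficient (f * g)_k = 6^k 1^k / k! = (6)^k / k!.
For k = 4: 6^4/4! = 1296/24 = 54.

54


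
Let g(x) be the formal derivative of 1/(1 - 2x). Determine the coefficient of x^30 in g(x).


Differentiate termwise: d/dx sum_{k>=0} 2^k x^k = sum_{k>=1} k 2^k x^(k-1) = sum_{j>=0} (j+1) 2^(j+1) x^j.
Equivalently, d/dx [1/(1 - 2x)] = 2/(1 - 2x)^2.
For j = 30: 31 * 2^31 = 31 * 2147483648 = 66571993088.

66571993088


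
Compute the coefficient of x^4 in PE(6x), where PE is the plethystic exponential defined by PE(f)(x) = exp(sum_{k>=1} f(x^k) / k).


With f(x) = 6x, the exponent is sum_{k>=1} 6 x^k / k = 6 * (-ln(1 - x)). Exponentiating:
PE(6x) = exp(-6 ln(1 - x)) = 1/(1 - x)^6.
By the negative binomial expansion, [x^n] 1/(1 - x)^6 = C(n + 5, 5).
For n = 4: C(9, 5) = 126.

126


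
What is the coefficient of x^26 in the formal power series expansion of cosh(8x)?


The Maclaurin series is cosh(t) = sum_{m>=0} t^(2m) / (2m)!, so substituting t = 8x, only even powers of x are nonzero, with coefficient of x^(2m) equal to 8^(2m) / (2m)!.
For x^26 the coefficient is 8^26/26! = 302231454903657293676544/403291461126605635584000000 = 36028797018963968/48076088562799171875.

36028797018963968/48076088562799171875


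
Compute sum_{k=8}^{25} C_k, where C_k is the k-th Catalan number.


C_8 through C_25: 1430, 4862, 16796, 58786, 208012, 742900, 2674440, 9694845, 35357670, 129644790, 477638700, 1767263190, 6564120420, 24466267020, 91482563640, 343059613650, 1289904147324, 4861946401452
Sum = 1430 + 4862 + 16796 + 58786 + 208012 + 742900 + 2674440 + 9694845 + 35357670 + 129644790 + 477638700 + 1767263190 + 6564120420 + 24466267020 + 91482563640 + 343059613650 + 1289904147324 + 4861946401452
= 6619846419927

6619846419927


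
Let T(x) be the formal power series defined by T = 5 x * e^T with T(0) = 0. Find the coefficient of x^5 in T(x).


Apply the Lagrange inversion formula: if T = 5 x * phi(T) with phi(t) = e^t, then
[x^n] T = 5^n * (1/n) [t^(n-1)] phi(t)^n = 5^n * (1/n) [t^(n-1)] e^(n t) = 5^n * (1/n) * n^(n-1) / (n-1)! = 5^n * n^(n-1) / n!.
When c = 1 this is the Cayley count of rooted labeled trees on n vertices, divided by n!.
For n = 5: 5^5 * 5^4 / 5! = 3125 * 625/120 = 390625/24.

390625/24


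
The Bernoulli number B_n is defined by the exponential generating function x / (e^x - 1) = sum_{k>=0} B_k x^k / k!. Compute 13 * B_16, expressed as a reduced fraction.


Bernoulli numbers can also be computed recursively via B_0 = 1 and sum_{j=0}^{m} C(m+1, j) B_j = 0 for m >= 1. Odd-index Bernoulli numbers vanish for k >= 3.
Computing B_16 = -3617/510, so 13 * B_16 = 13 * -3617/510 = -47021/510.

-47021/510


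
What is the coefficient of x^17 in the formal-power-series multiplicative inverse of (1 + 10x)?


The inverse is 1/(1 + 10x). Apply the geometric identity 1/(1 - y) = sum_{k>=0} y^k with y = -10x:
1/(1 + 10x) = sum_{k>=0} (-10)^k x^k.
So the coefficient of x^17 is (-10)^17 = -100000000000000000.

-100000000000000000


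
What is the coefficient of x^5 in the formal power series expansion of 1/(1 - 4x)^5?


The general identity 1/(1 - c x)^r = sum_{k>=0} c^k C(k + r - 1, r - 1) x^k follows by substituting y = c x into 1/(1 - y)^r = sum_{k>=0} C(k + r - 1, r - 1) y^k.
For c = 4, r = 5, k = 5:
4^5 * C(9, 4) = 1024 * 126 = 129024.

129024


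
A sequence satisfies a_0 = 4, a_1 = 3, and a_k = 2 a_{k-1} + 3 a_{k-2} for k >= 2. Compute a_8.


The characteristic equation is t^2 - 2 t - 3 = 0, with roots r_1 = 3 and r_2 = -1 (so c_1 = r_1 + r_2, c_2 = -r_1 r_2 as required).
One can use the closed form a_n = A r_1^n + B r_2^n, but direct iteration is more reliable:
a_0 = 4, a_1 = 3, a_2 = 18, a_3 = 45, a_4 = 144, a_5 = 423, a_6 = 1278, a_7 = 3825, a_8 = 11484.
So a_8 = 11484.

11484


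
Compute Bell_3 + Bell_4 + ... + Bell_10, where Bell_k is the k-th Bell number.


Recall Bell_k counts set partitions of a k-set (with Bell_0 = 1 by convention).
Bell_3 through Bell_10: 5, 15, 52, 203, 877, 4140, 21147, 115975
Sum = 5 + 15 + 52 + 203 + 877 + 4140 + 21147 + 115975 = 142414.

142414


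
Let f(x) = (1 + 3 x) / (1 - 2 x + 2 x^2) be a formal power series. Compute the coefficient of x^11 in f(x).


Write f(x) = sum_{k>=0} a_k x^k. Multiplying both sides by 1 - 2 x + 2 x^2 gives
(1 - 2 x + 2 x^2) sum_{k>=0} a_k x^k = 1 + 3 x.
Matching coefficients:
 x^0: a_0 = 1
 x^1: a_1 - 2 a_0 = 3  =>  a_1 = 2*1 + 3 = 5
 x^k (k >= 2): a_k = 2 a_{k-1} - 2 a_{k-2}.
Iterating: a_2 = 8, a_3 = 6, a_4 = -4, a_5 = -20, a_6 = -32, a_7 = -24, a_8 = 16, a_9 = 80, a_10 = 128, a_11 = 96.
So the coefficient of x^11 is 96.

96


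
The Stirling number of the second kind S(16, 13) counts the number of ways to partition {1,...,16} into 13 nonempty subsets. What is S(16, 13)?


Using the explicit formula S(n,k) = (1/k!) sum_{j=0}^{k} (-1)^(k-j) C(k,j) j^n:
S(16, 13) = 165620
Equivalently, S(n,k) is n! times the coefficient of x^n in the EGF (e^x - 1)^k / k!.

165620


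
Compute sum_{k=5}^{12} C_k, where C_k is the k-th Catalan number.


C_5 through C_12: 42, 132, 429, 1430, 4862, 16796, 58786, 208012
Sum = 42 + 132 + 429 + 1430 + 4862 + 16796 + 58786 + 208012
= 290489

290489


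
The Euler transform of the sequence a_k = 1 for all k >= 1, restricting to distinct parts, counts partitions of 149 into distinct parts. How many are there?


Partitions of 149 into distinct parts can be computed via generating function.
Product (1+x)(1+x^2)(1+x^3)...
The coefficient of x^149 = 18108418

18108418


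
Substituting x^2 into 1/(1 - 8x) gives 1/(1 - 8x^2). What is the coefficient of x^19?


Since 1/(1 - 8x^2) only has even powers of x,
the coefficient of x^19 (odd) is 0.

0


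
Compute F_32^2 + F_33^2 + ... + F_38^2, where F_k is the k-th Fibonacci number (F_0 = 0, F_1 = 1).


There is a standard identity sum_{k=0}^{N} F_k^2 = F_N * F_{N+1} (proved inductively from the telescoping relation F_k^2 = F_k F_{k+1} - F_{k-1} F_k). Then
sum_{k=32}^{38} F_k^2 = F_38 F_39 - F_31 F_32.
Computing: F_38 = 39088169, F_39 = 63245986, F_31 = 1346269, F_32 = 2178309.
Sum = 39088169 * 63245986 - 1346269 * 2178309 = 2469237199460513.

2469237199460513


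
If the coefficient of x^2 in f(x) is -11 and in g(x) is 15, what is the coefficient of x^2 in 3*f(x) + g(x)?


Scalar multiplication scales coefficients: 3 * -11 = -33.
Then add the g coefficient: -33 + 15
= -18

-18


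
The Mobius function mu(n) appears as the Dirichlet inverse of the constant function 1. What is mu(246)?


246 = 2 * 3 * 41 (all distinct primes).
mu(246) = (-1)^3 = -1

-1


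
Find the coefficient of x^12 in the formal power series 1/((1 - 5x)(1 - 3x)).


By partial fractions or Cauchy convolution:
The coefficient equals sum_{k=0}^{12} 5^k * 3^(12-k).
= 609554401

609554401


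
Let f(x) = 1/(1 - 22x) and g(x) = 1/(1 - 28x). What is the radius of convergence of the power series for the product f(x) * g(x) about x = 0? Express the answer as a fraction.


The radius of 1/(1 - 22x) is 1/22 (nearest singularity at x = 1/22), and the radius of 1/(1 - 28x) is 1/28.
The product f(x)*g(x) = 1/((1 - 22x)(1 - 28x)) has singularities at both 1/22 and 1/28, so its radius of convergence is the distance to the nearest one:
min(1/22, 1/28) = 1/28.

1/28


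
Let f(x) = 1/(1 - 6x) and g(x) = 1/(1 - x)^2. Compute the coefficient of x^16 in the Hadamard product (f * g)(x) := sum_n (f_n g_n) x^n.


f has coefficients f_k = 6^k. For g = 1/(1 - x)^2 the coefficient is g_k = C(k + 1, 1) = k + 1. The Hadamard coefficient is (f * g)_k = 6^k * (k + 1).
For k = 16: 6^16 * 17 = 2821109907456 * 17 = 47958868426752.

47958868426752


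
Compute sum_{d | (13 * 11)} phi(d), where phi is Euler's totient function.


First, 13 * 11 = 143. One classical identity is sum_{d | n} phi(d) = n (each k in [1, n] has a unique gcd with n, and among the k's with gcd(k, n) = n/d there are phi(d) of them). So the sum equals 143. We also verify directly:
Divisors of 143: 1, 11, 13, 143.
phi values: 1, 10, 12, 120.
Sum = 143.

143


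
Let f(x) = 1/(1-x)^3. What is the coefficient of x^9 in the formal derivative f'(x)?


Differentiate: d/dx [ 1/(1-x)^r ] = r / (1-x)^(r+1).
Here r = 3, so f'(x) = 3 / (1-x)^4.
The expansion of 1/(1-x)^(r+1) has coefficient of x^n equal to C(n+r, r).
So the coefficient of x^9 in f'(x) is
3 * C(12, 3) = 3 * 220 = 660

660


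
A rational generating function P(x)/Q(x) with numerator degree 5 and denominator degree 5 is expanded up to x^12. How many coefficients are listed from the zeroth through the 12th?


Expanding up to x^12 gives the coefficients for x^0, x^1, ..., x^12.
That is 12 + 1 = 13 coefficients in total.

13


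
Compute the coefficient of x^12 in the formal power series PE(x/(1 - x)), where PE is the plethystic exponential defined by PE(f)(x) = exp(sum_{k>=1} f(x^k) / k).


For f(x) = x/(1 - x) we have
sum_{k>=1} f(x^k) / k = sum_{k>=1} (1/k) * x^k / (1 - x^k) = sum_{k, m >= 1} x^(k m) / k,
which after exponentiating simplifies to
PE(x/(1 - x)) = prod_{k>=1} 1 / (1 - x^k).
This is the generating function for the partition function p(n), so the coefficient of x^12 is p(12).
Computing p(12) by dynamic programming over parts 1, 2, ..., 12: p(12) = 77.

77


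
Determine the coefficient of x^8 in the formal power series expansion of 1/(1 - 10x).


The geometric series identity gives 1/(1 - c x) = sum_{k>=0} c^k x^k, so the coefficient of x^k is c^k.
Here c = 10 and k = 8.
Computing: 10^8 = 100000000

100000000


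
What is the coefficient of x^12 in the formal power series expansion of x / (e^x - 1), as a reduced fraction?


The exponential generating function for Bernoulli numbers is
x / (e^x - 1) = sum_{k>=0} B_k x^k / k!.
So the coefficient of x^12 in x / (e^x - 1) is B_12 / 12!.
Computing: B_12 = -691/2730, 12! = 479001600, giving
-691/2730 / 479001600 = -691/1307674368000.

-691/1307674368000


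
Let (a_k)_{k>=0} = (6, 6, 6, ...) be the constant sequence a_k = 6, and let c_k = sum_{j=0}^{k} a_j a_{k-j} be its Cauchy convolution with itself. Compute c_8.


Since a_j = 6 for all j >= 0, the convolution sum becomes
c_k = sum_{j=0}^{k} 6 * 6 = 36 * (k + 1).
Equivalently, the generating function of (a_k) is 6/(1 - x) and its square is 36/(1 - x)^2 = sum_{k>=0} 36(k + 1) x^k.
For k = 8: 36 * 9 = 324.

324


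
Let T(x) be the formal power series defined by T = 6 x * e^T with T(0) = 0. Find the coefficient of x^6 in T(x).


Apply the Lagrange inversion formula: if T = 6 x * phi(T) with phi(t) = e^t, then
[x^n] T = 6^n * (1/n) [t^(n-1)] phi(t)^n = 6^n * (1/n) [t^(n-1)] e^(n t) = 6^n * (1/n) * n^(n-1) / (n-1)! = 6^n * n^(n-1) / n!.
When c = 1 this is the Cayley count of rooted labeled trees on n vertices, divided by n!.
For n = 6: 6^6 * 6^5 / 6! = 46656 * 7776/720 = 2519424/5.

2519424/5


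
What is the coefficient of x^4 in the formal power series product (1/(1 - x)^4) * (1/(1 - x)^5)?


Combine the factors: (1/(1 - x)^4) * (1/(1 - x)^5) = 1/(1 - x)^9.
Then use 1/(1 - x)^r = sum_{k>=0} C(k + r - 1, r - 1) x^k with r = 9 and k = 4:
C(12, 8) = 495.

495


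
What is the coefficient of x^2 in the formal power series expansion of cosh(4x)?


The Maclaurin series is cosh(t) = sum_{m>=0} t^(2m) / (2m)!, so substituting t = 4x, only even powers of x are nonzero, with coefficient of x^(2m) equal to 4^(2m) / (2m)!.
For x^2 the coefficient is 4^2/2! = 16/2 = 8.

8


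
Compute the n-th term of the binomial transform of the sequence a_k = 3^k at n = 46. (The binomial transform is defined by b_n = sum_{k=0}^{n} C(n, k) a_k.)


With a_k = 3^k, b_n = sum_{k=0}^{n} C(n, k) 3^k = (1 + 3)^n by the binomial theorem.
For n = 46: (1 + 3)^46 = 4^46 = 4951760157141521099596496896.

4951760157141521099596496896


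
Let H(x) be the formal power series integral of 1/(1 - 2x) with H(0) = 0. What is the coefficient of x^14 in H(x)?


1/(1 - 2x) = sum_{k>=0} 2^k x^k. Integrating termwise with H(0) = 0:
H(x) = sum_{k>=0} 2^k x^(k+1) / (k+1) = sum_{m>=1} 2^(m-1) x^m / m.
For m = 14: 2^13/14 = 8192/14 = 4096/7.

4096/7


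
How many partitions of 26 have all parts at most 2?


Using the generating function (1-x)^(-1)(1-x^2)^(-1),
the coefficient of x^26 counts these restricted partitions.
Result = 14

14


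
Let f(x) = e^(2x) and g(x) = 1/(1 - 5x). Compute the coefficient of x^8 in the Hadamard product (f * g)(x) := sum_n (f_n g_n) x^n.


Expanding: f_k = 2^k/k! (from e^(2x)) and g_k = 5^k (from 1/(1 - 5x)). So the Hadamard coefficient (f * g)_k = 2^k 5^k / k! = (10)^k / k!.
For k = 8: 10^8/8! = 100000000/40320 = 156250/63.

156250/63


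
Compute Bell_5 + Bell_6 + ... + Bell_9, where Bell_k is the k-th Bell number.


Recall Bell_k counts set partitions of a k-set (with Bell_0 = 1 by convention).
Bell_5 through Bell_9: 52, 203, 877, 4140, 21147
Sum = 52 + 203 + 877 + 4140 + 21147 = 26419.

26419


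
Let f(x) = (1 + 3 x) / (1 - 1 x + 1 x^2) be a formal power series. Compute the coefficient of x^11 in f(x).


Write f(x) = sum_{k>=0} a_k x^k. Multiplying both sides by 1 - 1 x + 1 x^2 gives
(1 - 1 x + 1 x^2) sum_{k>=0} a_k x^k = 1 + 3 x.
Matching coefficients:
 x^0: a_0 = 1
 x^1: a_1 - 1 a_0 = 3  =>  a_1 = 1*1 + 3 = 4
 x^k (k >= 2): a_k = 1 a_{k-1} - 1 a_{k-2}.
Iterating: a_2 = 3, a_3 = -1, a_4 = -4, a_5 = -3, a_6 = 1, a_7 = 4, a_8 = 3, a_9 = -1, a_10 = -4, a_11 = -3.
So the coefficient of x^11 is -3.

-3


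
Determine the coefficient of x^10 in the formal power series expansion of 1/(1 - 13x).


The geometric series identity gives 1/(1 - c x) = sum_{k>=0} c^k x^k, so the coefficient of x^k is c^k.
Here c = 13 and k = 10.
Computing: 13^10 = 137858491849

137858491849


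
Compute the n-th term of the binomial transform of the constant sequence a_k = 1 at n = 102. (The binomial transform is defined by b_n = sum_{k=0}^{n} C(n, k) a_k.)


With a_k = 1 for all k, b_n = sum_{k=0}^{n} C(n, k) = 2^n by the binomial theorem.
For n = 102: 2^102 = 5070602400912917605986812821504.

5070602400912917605986812821504


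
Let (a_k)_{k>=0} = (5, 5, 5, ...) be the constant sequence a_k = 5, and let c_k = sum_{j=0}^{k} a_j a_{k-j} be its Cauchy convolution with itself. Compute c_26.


Since a_j = 5 for all j >= 0, the convolution sum becomes
c_k = sum_{j=0}^{k} 5 * 5 = 25 * (k + 1).
Equivalently, the generating function of (a_k) is 5/(1 - x) and its square is 25/(1 - x)^2 = sum_{k>=0} 25(k + 1) x^k.
For k = 26: 25 * 27 = 675.

675


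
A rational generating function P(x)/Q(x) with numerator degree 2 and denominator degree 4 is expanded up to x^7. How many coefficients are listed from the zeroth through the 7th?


Expanding up to x^7 gives the coefficients for x^0, x^1, ..., x^7.
That is 7 + 1 = 8 coefficients in total.

8


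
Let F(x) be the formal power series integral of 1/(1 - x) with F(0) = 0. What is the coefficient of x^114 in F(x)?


1/(1 - x) = sum_{k>=0} x^k. Integrating termwise and using F(0) = 0 gives
F(x) = sum_{k>=0} x^(k+1) / (k+1) = sum_{m>=1} x^m / m = -ln(1 - x).
So the coefficient of x^114 is 1/114 = 1/114.

1/114


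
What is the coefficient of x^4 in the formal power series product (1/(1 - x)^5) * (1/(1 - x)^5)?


Combine the factors: (1/(1 - x)^5) * (1/(1 - x)^5) = 1/(1 - x)^10.
Then use 1/(1 - x)^r = sum_{k>=0} C(k + r - 1, r - 1) x^k with r = 10 and k = 4:
C(13, 9) = 715.

715


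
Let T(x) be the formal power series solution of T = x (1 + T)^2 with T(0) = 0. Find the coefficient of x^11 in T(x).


Apply the Lagrange inversion formula: if T = x * phi(T) with phi(t) = (1 + t)^2, then [x^n] T = (1/n) [t^(n-1)] phi(t)^n = (1/n) [t^(n-1)] (1 + t)^(2n) = (1/n) C(2n, n-1).
Using the identity C(2n, n-1) = C(2n, n) * n / (n+1), the unscaled factor equals C(2n, n) / (n+1) = C_n, the n-th Catalan number.
For n = 11: C_11 = C(22, 11) / 12 = 705432/12 = 58786 = 58786.

58786


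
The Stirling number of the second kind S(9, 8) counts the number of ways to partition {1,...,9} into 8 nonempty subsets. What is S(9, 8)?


Using the explicit formula S(n,k) = (1/k!) sum_{j=0}^{k} (-1)^(k-j) C(k,j) j^n:
S(9, 8) = 36
Equivalently, S(n,k) is n! times the coefficient of x^n in the EGF (e^x - 1)^k / k!.

36


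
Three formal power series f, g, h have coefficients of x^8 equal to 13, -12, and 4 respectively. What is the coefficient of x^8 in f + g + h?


Series addition is componentwise:
13 + -12 + 4
= 5

5
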